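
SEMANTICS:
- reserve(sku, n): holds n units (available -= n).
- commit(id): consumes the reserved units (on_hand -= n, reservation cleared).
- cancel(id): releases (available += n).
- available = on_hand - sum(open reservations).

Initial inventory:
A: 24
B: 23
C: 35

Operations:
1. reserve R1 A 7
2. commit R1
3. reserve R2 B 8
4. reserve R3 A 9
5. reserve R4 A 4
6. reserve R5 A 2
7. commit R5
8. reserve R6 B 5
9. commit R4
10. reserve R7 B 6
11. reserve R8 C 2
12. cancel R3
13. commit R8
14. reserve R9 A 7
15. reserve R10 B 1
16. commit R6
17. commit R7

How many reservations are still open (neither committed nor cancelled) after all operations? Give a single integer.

Step 1: reserve R1 A 7 -> on_hand[A=24 B=23 C=35] avail[A=17 B=23 C=35] open={R1}
Step 2: commit R1 -> on_hand[A=17 B=23 C=35] avail[A=17 B=23 C=35] open={}
Step 3: reserve R2 B 8 -> on_hand[A=17 B=23 C=35] avail[A=17 B=15 C=35] open={R2}
Step 4: reserve R3 A 9 -> on_hand[A=17 B=23 C=35] avail[A=8 B=15 C=35] open={R2,R3}
Step 5: reserve R4 A 4 -> on_hand[A=17 B=23 C=35] avail[A=4 B=15 C=35] open={R2,R3,R4}
Step 6: reserve R5 A 2 -> on_hand[A=17 B=23 C=35] avail[A=2 B=15 C=35] open={R2,R3,R4,R5}
Step 7: commit R5 -> on_hand[A=15 B=23 C=35] avail[A=2 B=15 C=35] open={R2,R3,R4}
Step 8: reserve R6 B 5 -> on_hand[A=15 B=23 C=35] avail[A=2 B=10 C=35] open={R2,R3,R4,R6}
Step 9: commit R4 -> on_hand[A=11 B=23 C=35] avail[A=2 B=10 C=35] open={R2,R3,R6}
Step 10: reserve R7 B 6 -> on_hand[A=11 B=23 C=35] avail[A=2 B=4 C=35] open={R2,R3,R6,R7}
Step 11: reserve R8 C 2 -> on_hand[A=11 B=23 C=35] avail[A=2 B=4 C=33] open={R2,R3,R6,R7,R8}
Step 12: cancel R3 -> on_hand[A=11 B=23 C=35] avail[A=11 B=4 C=33] open={R2,R6,R7,R8}
Step 13: commit R8 -> on_hand[A=11 B=23 C=33] avail[A=11 B=4 C=33] open={R2,R6,R7}
Step 14: reserve R9 A 7 -> on_hand[A=11 B=23 C=33] avail[A=4 B=4 C=33] open={R2,R6,R7,R9}
Step 15: reserve R10 B 1 -> on_hand[A=11 B=23 C=33] avail[A=4 B=3 C=33] open={R10,R2,R6,R7,R9}
Step 16: commit R6 -> on_hand[A=11 B=18 C=33] avail[A=4 B=3 C=33] open={R10,R2,R7,R9}
Step 17: commit R7 -> on_hand[A=11 B=12 C=33] avail[A=4 B=3 C=33] open={R10,R2,R9}
Open reservations: ['R10', 'R2', 'R9'] -> 3

Answer: 3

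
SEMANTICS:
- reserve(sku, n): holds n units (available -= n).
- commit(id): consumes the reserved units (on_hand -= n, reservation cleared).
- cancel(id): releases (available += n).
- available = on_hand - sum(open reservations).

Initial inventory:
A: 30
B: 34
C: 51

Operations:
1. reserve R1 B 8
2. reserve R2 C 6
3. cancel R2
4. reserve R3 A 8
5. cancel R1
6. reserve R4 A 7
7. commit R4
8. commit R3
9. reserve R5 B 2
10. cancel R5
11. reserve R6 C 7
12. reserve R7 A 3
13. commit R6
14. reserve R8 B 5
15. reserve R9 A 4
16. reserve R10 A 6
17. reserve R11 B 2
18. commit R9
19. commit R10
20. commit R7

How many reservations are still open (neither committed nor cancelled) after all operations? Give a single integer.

Step 1: reserve R1 B 8 -> on_hand[A=30 B=34 C=51] avail[A=30 B=26 C=51] open={R1}
Step 2: reserve R2 C 6 -> on_hand[A=30 B=34 C=51] avail[A=30 B=26 C=45] open={R1,R2}
Step 3: cancel R2 -> on_hand[A=30 B=34 C=51] avail[A=30 B=26 C=51] open={R1}
Step 4: reserve R3 A 8 -> on_hand[A=30 B=34 C=51] avail[A=22 B=26 C=51] open={R1,R3}
Step 5: cancel R1 -> on_hand[A=30 B=34 C=51] avail[A=22 B=34 C=51] open={R3}
Step 6: reserve R4 A 7 -> on_hand[A=30 B=34 C=51] avail[A=15 B=34 C=51] open={R3,R4}
Step 7: commit R4 -> on_hand[A=23 B=34 C=51] avail[A=15 B=34 C=51] open={R3}
Step 8: commit R3 -> on_hand[A=15 B=34 C=51] avail[A=15 B=34 C=51] open={}
Step 9: reserve R5 B 2 -> on_hand[A=15 B=34 C=51] avail[A=15 B=32 C=51] open={R5}
Step 10: cancel R5 -> on_hand[A=15 B=34 C=51] avail[A=15 B=34 C=51] open={}
Step 11: reserve R6 C 7 -> on_hand[A=15 B=34 C=51] avail[A=15 B=34 C=44] open={R6}
Step 12: reserve R7 A 3 -> on_hand[A=15 B=34 C=51] avail[A=12 B=34 C=44] open={R6,R7}
Step 13: commit R6 -> on_hand[A=15 B=34 C=44] avail[A=12 B=34 C=44] open={R7}
Step 14: reserve R8 B 5 -> on_hand[A=15 B=34 C=44] avail[A=12 B=29 C=44] open={R7,R8}
Step 15: reserve R9 A 4 -> on_hand[A=15 B=34 C=44] avail[A=8 B=29 C=44] open={R7,R8,R9}
Step 16: reserve R10 A 6 -> on_hand[A=15 B=34 C=44] avail[A=2 B=29 C=44] open={R10,R7,R8,R9}
Step 17: reserve R11 B 2 -> on_hand[A=15 B=34 C=44] avail[A=2 B=27 C=44] open={R10,R11,R7,R8,R9}
Step 18: commit R9 -> on_hand[A=11 B=34 C=44] avail[A=2 B=27 C=44] open={R10,R11,R7,R8}
Step 19: commit R10 -> on_hand[A=5 B=34 C=44] avail[A=2 B=27 C=44] open={R11,R7,R8}
Step 20: commit R7 -> on_hand[A=2 B=34 C=44] avail[A=2 B=27 C=44] open={R11,R8}
Open reservations: ['R11', 'R8'] -> 2

Answer: 2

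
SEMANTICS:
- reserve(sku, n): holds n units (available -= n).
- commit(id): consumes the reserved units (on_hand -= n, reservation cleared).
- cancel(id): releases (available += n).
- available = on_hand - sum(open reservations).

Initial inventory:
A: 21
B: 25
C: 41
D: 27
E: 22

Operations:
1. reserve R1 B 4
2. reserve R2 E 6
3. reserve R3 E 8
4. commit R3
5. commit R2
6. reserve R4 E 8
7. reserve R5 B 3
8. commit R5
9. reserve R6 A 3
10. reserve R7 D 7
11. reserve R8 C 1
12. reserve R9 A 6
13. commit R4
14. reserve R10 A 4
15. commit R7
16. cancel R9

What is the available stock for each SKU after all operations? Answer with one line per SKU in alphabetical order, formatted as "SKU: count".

Step 1: reserve R1 B 4 -> on_hand[A=21 B=25 C=41 D=27 E=22] avail[A=21 B=21 C=41 D=27 E=22] open={R1}
Step 2: reserve R2 E 6 -> on_hand[A=21 B=25 C=41 D=27 E=22] avail[A=21 B=21 C=41 D=27 E=16] open={R1,R2}
Step 3: reserve R3 E 8 -> on_hand[A=21 B=25 C=41 D=27 E=22] avail[A=21 B=21 C=41 D=27 E=8] open={R1,R2,R3}
Step 4: commit R3 -> on_hand[A=21 B=25 C=41 D=27 E=14] avail[A=21 B=21 C=41 D=27 E=8] open={R1,R2}
Step 5: commit R2 -> on_hand[A=21 B=25 C=41 D=27 E=8] avail[A=21 B=21 C=41 D=27 E=8] open={R1}
Step 6: reserve R4 E 8 -> on_hand[A=21 B=25 C=41 D=27 E=8] avail[A=21 B=21 C=41 D=27 E=0] open={R1,R4}
Step 7: reserve R5 B 3 -> on_hand[A=21 B=25 C=41 D=27 E=8] avail[A=21 B=18 C=41 D=27 E=0] open={R1,R4,R5}
Step 8: commit R5 -> on_hand[A=21 B=22 C=41 D=27 E=8] avail[A=21 B=18 C=41 D=27 E=0] open={R1,R4}
Step 9: reserve R6 A 3 -> on_hand[A=21 B=22 C=41 D=27 E=8] avail[A=18 B=18 C=41 D=27 E=0] open={R1,R4,R6}
Step 10: reserve R7 D 7 -> on_hand[A=21 B=22 C=41 D=27 E=8] avail[A=18 B=18 C=41 D=20 E=0] open={R1,R4,R6,R7}
Step 11: reserve R8 C 1 -> on_hand[A=21 B=22 C=41 D=27 E=8] avail[A=18 B=18 C=40 D=20 E=0] open={R1,R4,R6,R7,R8}
Step 12: reserve R9 A 6 -> on_hand[A=21 B=22 C=41 D=27 E=8] avail[A=12 B=18 C=40 D=20 E=0] open={R1,R4,R6,R7,R8,R9}
Step 13: commit R4 -> on_hand[A=21 B=22 C=41 D=27 E=0] avail[A=12 B=18 C=40 D=20 E=0] open={R1,R6,R7,R8,R9}
Step 14: reserve R10 A 4 -> on_hand[A=21 B=22 C=41 D=27 E=0] avail[A=8 B=18 C=40 D=20 E=0] open={R1,R10,R6,R7,R8,R9}
Step 15: commit R7 -> on_hand[A=21 B=22 C=41 D=20 E=0] avail[A=8 B=18 C=40 D=20 E=0] open={R1,R10,R6,R8,R9}
Step 16: cancel R9 -> on_hand[A=21 B=22 C=41 D=20 E=0] avail[A=14 B=18 C=40 D=20 E=0] open={R1,R10,R6,R8}

Answer: A: 14
B: 18
C: 40
D: 20
E: 0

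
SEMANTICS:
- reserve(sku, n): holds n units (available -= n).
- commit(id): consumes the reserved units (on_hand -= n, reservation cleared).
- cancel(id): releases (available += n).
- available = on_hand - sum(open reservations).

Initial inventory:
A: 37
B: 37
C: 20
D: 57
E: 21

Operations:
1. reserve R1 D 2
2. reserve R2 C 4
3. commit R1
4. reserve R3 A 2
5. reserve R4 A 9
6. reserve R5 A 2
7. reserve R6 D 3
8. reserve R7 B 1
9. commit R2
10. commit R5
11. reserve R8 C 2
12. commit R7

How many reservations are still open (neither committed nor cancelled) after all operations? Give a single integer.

Answer: 4

Derivation:
Step 1: reserve R1 D 2 -> on_hand[A=37 B=37 C=20 D=57 E=21] avail[A=37 B=37 C=20 D=55 E=21] open={R1}
Step 2: reserve R2 C 4 -> on_hand[A=37 B=37 C=20 D=57 E=21] avail[A=37 B=37 C=16 D=55 E=21] open={R1,R2}
Step 3: commit R1 -> on_hand[A=37 B=37 C=20 D=55 E=21] avail[A=37 B=37 C=16 D=55 E=21] open={R2}
Step 4: reserve R3 A 2 -> on_hand[A=37 B=37 C=20 D=55 E=21] avail[A=35 B=37 C=16 D=55 E=21] open={R2,R3}
Step 5: reserve R4 A 9 -> on_hand[A=37 B=37 C=20 D=55 E=21] avail[A=26 B=37 C=16 D=55 E=21] open={R2,R3,R4}
Step 6: reserve R5 A 2 -> on_hand[A=37 B=37 C=20 D=55 E=21] avail[A=24 B=37 C=16 D=55 E=21] open={R2,R3,R4,R5}
Step 7: reserve R6 D 3 -> on_hand[A=37 B=37 C=20 D=55 E=21] avail[A=24 B=37 C=16 D=52 E=21] open={R2,R3,R4,R5,R6}
Step 8: reserve R7 B 1 -> on_hand[A=37 B=37 C=20 D=55 E=21] avail[A=24 B=36 C=16 D=52 E=21] open={R2,R3,R4,R5,R6,R7}
Step 9: commit R2 -> on_hand[A=37 B=37 C=16 D=55 E=21] avail[A=24 B=36 C=16 D=52 E=21] open={R3,R4,R5,R6,R7}
Step 10: commit R5 -> on_hand[A=35 B=37 C=16 D=55 E=21] avail[A=24 B=36 C=16 D=52 E=21] open={R3,R4,R6,R7}
Step 11: reserve R8 C 2 -> on_hand[A=35 B=37 C=16 D=55 E=21] avail[A=24 B=36 C=14 D=52 E=21] open={R3,R4,R6,R7,R8}
Step 12: commit R7 -> on_hand[A=35 B=36 C=16 D=55 E=21] avail[A=24 B=36 C=14 D=52 E=21] open={R3,R4,R6,R8}
Open reservations: ['R3', 'R4', 'R6', 'R8'] -> 4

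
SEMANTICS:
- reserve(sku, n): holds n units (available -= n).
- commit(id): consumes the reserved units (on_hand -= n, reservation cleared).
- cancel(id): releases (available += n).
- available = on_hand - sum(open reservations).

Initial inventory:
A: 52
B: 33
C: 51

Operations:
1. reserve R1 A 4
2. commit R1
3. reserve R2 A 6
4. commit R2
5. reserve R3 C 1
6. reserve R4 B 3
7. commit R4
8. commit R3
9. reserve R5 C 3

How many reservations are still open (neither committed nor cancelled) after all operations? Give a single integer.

Answer: 1

Derivation:
Step 1: reserve R1 A 4 -> on_hand[A=52 B=33 C=51] avail[A=48 B=33 C=51] open={R1}
Step 2: commit R1 -> on_hand[A=48 B=33 C=51] avail[A=48 B=33 C=51] open={}
Step 3: reserve R2 A 6 -> on_hand[A=48 B=33 C=51] avail[A=42 B=33 C=51] open={R2}
Step 4: commit R2 -> on_hand[A=42 B=33 C=51] avail[A=42 B=33 C=51] open={}
Step 5: reserve R3 C 1 -> on_hand[A=42 B=33 C=51] avail[A=42 B=33 C=50] open={R3}
Step 6: reserve R4 B 3 -> on_hand[A=42 B=33 C=51] avail[A=42 B=30 C=50] open={R3,R4}
Step 7: commit R4 -> on_hand[A=42 B=30 C=51] avail[A=42 B=30 C=50] open={R3}
Step 8: commit R3 -> on_hand[A=42 B=30 C=50] avail[A=42 B=30 C=50] open={}
Step 9: reserve R5 C 3 -> on_hand[A=42 B=30 C=50] avail[A=42 B=30 C=47] open={R5}
Open reservations: ['R5'] -> 1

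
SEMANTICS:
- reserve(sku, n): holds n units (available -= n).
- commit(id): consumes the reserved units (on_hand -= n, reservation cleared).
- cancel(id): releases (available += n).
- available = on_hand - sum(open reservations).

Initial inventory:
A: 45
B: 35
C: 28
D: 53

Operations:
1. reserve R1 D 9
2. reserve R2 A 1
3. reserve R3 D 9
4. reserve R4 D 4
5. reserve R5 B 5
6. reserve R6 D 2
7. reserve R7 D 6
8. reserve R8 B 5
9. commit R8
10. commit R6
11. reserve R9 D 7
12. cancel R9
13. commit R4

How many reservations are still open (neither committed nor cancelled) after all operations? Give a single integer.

Step 1: reserve R1 D 9 -> on_hand[A=45 B=35 C=28 D=53] avail[A=45 B=35 C=28 D=44] open={R1}
Step 2: reserve R2 A 1 -> on_hand[A=45 B=35 C=28 D=53] avail[A=44 B=35 C=28 D=44] open={R1,R2}
Step 3: reserve R3 D 9 -> on_hand[A=45 B=35 C=28 D=53] avail[A=44 B=35 C=28 D=35] open={R1,R2,R3}
Step 4: reserve R4 D 4 -> on_hand[A=45 B=35 C=28 D=53] avail[A=44 B=35 C=28 D=31] open={R1,R2,R3,R4}
Step 5: reserve R5 B 5 -> on_hand[A=45 B=35 C=28 D=53] avail[A=44 B=30 C=28 D=31] open={R1,R2,R3,R4,R5}
Step 6: reserve R6 D 2 -> on_hand[A=45 B=35 C=28 D=53] avail[A=44 B=30 C=28 D=29] open={R1,R2,R3,R4,R5,R6}
Step 7: reserve R7 D 6 -> on_hand[A=45 B=35 C=28 D=53] avail[A=44 B=30 C=28 D=23] open={R1,R2,R3,R4,R5,R6,R7}
Step 8: reserve R8 B 5 -> on_hand[A=45 B=35 C=28 D=53] avail[A=44 B=25 C=28 D=23] open={R1,R2,R3,R4,R5,R6,R7,R8}
Step 9: commit R8 -> on_hand[A=45 B=30 C=28 D=53] avail[A=44 B=25 C=28 D=23] open={R1,R2,R3,R4,R5,R6,R7}
Step 10: commit R6 -> on_hand[A=45 B=30 C=28 D=51] avail[A=44 B=25 C=28 D=23] open={R1,R2,R3,R4,R5,R7}
Step 11: reserve R9 D 7 -> on_hand[A=45 B=30 C=28 D=51] avail[A=44 B=25 C=28 D=16] open={R1,R2,R3,R4,R5,R7,R9}
Step 12: cancel R9 -> on_hand[A=45 B=30 C=28 D=51] avail[A=44 B=25 C=28 D=23] open={R1,R2,R3,R4,R5,R7}
Step 13: commit R4 -> on_hand[A=45 B=30 C=28 D=47] avail[A=44 B=25 C=28 D=23] open={R1,R2,R3,R5,R7}
Open reservations: ['R1', 'R2', 'R3', 'R5', 'R7'] -> 5

Answer: 5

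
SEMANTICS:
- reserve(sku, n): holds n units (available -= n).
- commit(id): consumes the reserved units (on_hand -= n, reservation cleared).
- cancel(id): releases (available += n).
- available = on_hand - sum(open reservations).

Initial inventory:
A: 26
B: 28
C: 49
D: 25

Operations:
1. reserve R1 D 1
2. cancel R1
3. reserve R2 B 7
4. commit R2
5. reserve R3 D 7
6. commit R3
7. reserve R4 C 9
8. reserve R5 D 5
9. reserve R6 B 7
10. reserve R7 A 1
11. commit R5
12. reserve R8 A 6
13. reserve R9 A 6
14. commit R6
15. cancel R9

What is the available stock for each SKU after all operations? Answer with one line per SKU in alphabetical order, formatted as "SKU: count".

Step 1: reserve R1 D 1 -> on_hand[A=26 B=28 C=49 D=25] avail[A=26 B=28 C=49 D=24] open={R1}
Step 2: cancel R1 -> on_hand[A=26 B=28 C=49 D=25] avail[A=26 B=28 C=49 D=25] open={}
Step 3: reserve R2 B 7 -> on_hand[A=26 B=28 C=49 D=25] avail[A=26 B=21 C=49 D=25] open={R2}
Step 4: commit R2 -> on_hand[A=26 B=21 C=49 D=25] avail[A=26 B=21 C=49 D=25] open={}
Step 5: reserve R3 D 7 -> on_hand[A=26 B=21 C=49 D=25] avail[A=26 B=21 C=49 D=18] open={R3}
Step 6: commit R3 -> on_hand[A=26 B=21 C=49 D=18] avail[A=26 B=21 C=49 D=18] open={}
Step 7: reserve R4 C 9 -> on_hand[A=26 B=21 C=49 D=18] avail[A=26 B=21 C=40 D=18] open={R4}
Step 8: reserve R5 D 5 -> on_hand[A=26 B=21 C=49 D=18] avail[A=26 B=21 C=40 D=13] open={R4,R5}
Step 9: reserve R6 B 7 -> on_hand[A=26 B=21 C=49 D=18] avail[A=26 B=14 C=40 D=13] open={R4,R5,R6}
Step 10: reserve R7 A 1 -> on_hand[A=26 B=21 C=49 D=18] avail[A=25 B=14 C=40 D=13] open={R4,R5,R6,R7}
Step 11: commit R5 -> on_hand[A=26 B=21 C=49 D=13] avail[A=25 B=14 C=40 D=13] open={R4,R6,R7}
Step 12: reserve R8 A 6 -> on_hand[A=26 B=21 C=49 D=13] avail[A=19 B=14 C=40 D=13] open={R4,R6,R7,R8}
Step 13: reserve R9 A 6 -> on_hand[A=26 B=21 C=49 D=13] avail[A=13 B=14 C=40 D=13] open={R4,R6,R7,R8,R9}
Step 14: commit R6 -> on_hand[A=26 B=14 C=49 D=13] avail[A=13 B=14 C=40 D=13] open={R4,R7,R8,R9}
Step 15: cancel R9 -> on_hand[A=26 B=14 C=49 D=13] avail[A=19 B=14 C=40 D=13] open={R4,R7,R8}

Answer: A: 19
B: 14
C: 40
D: 13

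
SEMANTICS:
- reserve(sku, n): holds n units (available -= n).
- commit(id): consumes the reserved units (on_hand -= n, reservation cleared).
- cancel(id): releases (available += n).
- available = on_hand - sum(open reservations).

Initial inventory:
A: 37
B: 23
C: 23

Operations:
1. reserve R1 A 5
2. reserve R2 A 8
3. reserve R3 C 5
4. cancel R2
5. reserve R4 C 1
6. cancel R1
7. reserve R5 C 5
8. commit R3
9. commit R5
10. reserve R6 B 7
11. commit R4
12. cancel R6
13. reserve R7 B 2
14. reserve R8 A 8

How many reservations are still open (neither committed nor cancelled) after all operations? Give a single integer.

Step 1: reserve R1 A 5 -> on_hand[A=37 B=23 C=23] avail[A=32 B=23 C=23] open={R1}
Step 2: reserve R2 A 8 -> on_hand[A=37 B=23 C=23] avail[A=24 B=23 C=23] open={R1,R2}
Step 3: reserve R3 C 5 -> on_hand[A=37 B=23 C=23] avail[A=24 B=23 C=18] open={R1,R2,R3}
Step 4: cancel R2 -> on_hand[A=37 B=23 C=23] avail[A=32 B=23 C=18] open={R1,R3}
Step 5: reserve R4 C 1 -> on_hand[A=37 B=23 C=23] avail[A=32 B=23 C=17] open={R1,R3,R4}
Step 6: cancel R1 -> on_hand[A=37 B=23 C=23] avail[A=37 B=23 C=17] open={R3,R4}
Step 7: reserve R5 C 5 -> on_hand[A=37 B=23 C=23] avail[A=37 B=23 C=12] open={R3,R4,R5}
Step 8: commit R3 -> on_hand[A=37 B=23 C=18] avail[A=37 B=23 C=12] open={R4,R5}
Step 9: commit R5 -> on_hand[A=37 B=23 C=13] avail[A=37 B=23 C=12] open={R4}
Step 10: reserve R6 B 7 -> on_hand[A=37 B=23 C=13] avail[A=37 B=16 C=12] open={R4,R6}
Step 11: commit R4 -> on_hand[A=37 B=23 C=12] avail[A=37 B=16 C=12] open={R6}
Step 12: cancel R6 -> on_hand[A=37 B=23 C=12] avail[A=37 B=23 C=12] open={}
Step 13: reserve R7 B 2 -> on_hand[A=37 B=23 C=12] avail[A=37 B=21 C=12] open={R7}
Step 14: reserve R8 A 8 -> on_hand[A=37 B=23 C=12] avail[A=29 B=21 C=12] open={R7,R8}
Open reservations: ['R7', 'R8'] -> 2

Answer: 2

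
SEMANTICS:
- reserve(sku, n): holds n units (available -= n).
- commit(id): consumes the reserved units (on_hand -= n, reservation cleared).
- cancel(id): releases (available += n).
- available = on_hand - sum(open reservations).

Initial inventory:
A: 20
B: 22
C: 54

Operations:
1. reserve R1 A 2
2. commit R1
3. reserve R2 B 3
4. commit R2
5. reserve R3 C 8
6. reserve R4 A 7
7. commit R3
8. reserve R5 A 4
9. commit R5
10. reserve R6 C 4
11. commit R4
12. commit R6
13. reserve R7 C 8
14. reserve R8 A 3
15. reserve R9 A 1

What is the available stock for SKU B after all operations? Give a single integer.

Step 1: reserve R1 A 2 -> on_hand[A=20 B=22 C=54] avail[A=18 B=22 C=54] open={R1}
Step 2: commit R1 -> on_hand[A=18 B=22 C=54] avail[A=18 B=22 C=54] open={}
Step 3: reserve R2 B 3 -> on_hand[A=18 B=22 C=54] avail[A=18 B=19 C=54] open={R2}
Step 4: commit R2 -> on_hand[A=18 B=19 C=54] avail[A=18 B=19 C=54] open={}
Step 5: reserve R3 C 8 -> on_hand[A=18 B=19 C=54] avail[A=18 B=19 C=46] open={R3}
Step 6: reserve R4 A 7 -> on_hand[A=18 B=19 C=54] avail[A=11 B=19 C=46] open={R3,R4}
Step 7: commit R3 -> on_hand[A=18 B=19 C=46] avail[A=11 B=19 C=46] open={R4}
Step 8: reserve R5 A 4 -> on_hand[A=18 B=19 C=46] avail[A=7 B=19 C=46] open={R4,R5}
Step 9: commit R5 -> on_hand[A=14 B=19 C=46] avail[A=7 B=19 C=46] open={R4}
Step 10: reserve R6 C 4 -> on_hand[A=14 B=19 C=46] avail[A=7 B=19 C=42] open={R4,R6}
Step 11: commit R4 -> on_hand[A=7 B=19 C=46] avail[A=7 B=19 C=42] open={R6}
Step 12: commit R6 -> on_hand[A=7 B=19 C=42] avail[A=7 B=19 C=42] open={}
Step 13: reserve R7 C 8 -> on_hand[A=7 B=19 C=42] avail[A=7 B=19 C=34] open={R7}
Step 14: reserve R8 A 3 -> on_hand[A=7 B=19 C=42] avail[A=4 B=19 C=34] open={R7,R8}
Step 15: reserve R9 A 1 -> on_hand[A=7 B=19 C=42] avail[A=3 B=19 C=34] open={R7,R8,R9}
Final available[B] = 19

Answer: 19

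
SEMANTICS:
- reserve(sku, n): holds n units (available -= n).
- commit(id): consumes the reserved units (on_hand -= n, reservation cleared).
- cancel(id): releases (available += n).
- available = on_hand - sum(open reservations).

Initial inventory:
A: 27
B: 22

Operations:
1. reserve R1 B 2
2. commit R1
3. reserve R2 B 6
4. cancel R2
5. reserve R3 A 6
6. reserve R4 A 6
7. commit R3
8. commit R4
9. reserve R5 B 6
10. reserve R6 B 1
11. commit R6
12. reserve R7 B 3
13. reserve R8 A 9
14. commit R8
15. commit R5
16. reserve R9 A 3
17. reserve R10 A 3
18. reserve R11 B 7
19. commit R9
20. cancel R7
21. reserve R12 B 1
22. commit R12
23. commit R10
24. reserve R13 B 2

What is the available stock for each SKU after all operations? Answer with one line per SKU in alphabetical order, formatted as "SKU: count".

Answer: A: 0
B: 3

Derivation:
Step 1: reserve R1 B 2 -> on_hand[A=27 B=22] avail[A=27 B=20] open={R1}
Step 2: commit R1 -> on_hand[A=27 B=20] avail[A=27 B=20] open={}
Step 3: reserve R2 B 6 -> on_hand[A=27 B=20] avail[A=27 B=14] open={R2}
Step 4: cancel R2 -> on_hand[A=27 B=20] avail[A=27 B=20] open={}
Step 5: reserve R3 A 6 -> on_hand[A=27 B=20] avail[A=21 B=20] open={R3}
Step 6: reserve R4 A 6 -> on_hand[A=27 B=20] avail[A=15 B=20] open={R3,R4}
Step 7: commit R3 -> on_hand[A=21 B=20] avail[A=15 B=20] open={R4}
Step 8: commit R4 -> on_hand[A=15 B=20] avail[A=15 B=20] open={}
Step 9: reserve R5 B 6 -> on_hand[A=15 B=20] avail[A=15 B=14] open={R5}
Step 10: reserve R6 B 1 -> on_hand[A=15 B=20] avail[A=15 B=13] open={R5,R6}
Step 11: commit R6 -> on_hand[A=15 B=19] avail[A=15 B=13] open={R5}
Step 12: reserve R7 B 3 -> on_hand[A=15 B=19] avail[A=15 B=10] open={R5,R7}
Step 13: reserve R8 A 9 -> on_hand[A=15 B=19] avail[A=6 B=10] open={R5,R7,R8}
Step 14: commit R8 -> on_hand[A=6 B=19] avail[A=6 B=10] open={R5,R7}
Step 15: commit R5 -> on_hand[A=6 B=13] avail[A=6 B=10] open={R7}
Step 16: reserve R9 A 3 -> on_hand[A=6 B=13] avail[A=3 B=10] open={R7,R9}
Step 17: reserve R10 A 3 -> on_hand[A=6 B=13] avail[A=0 B=10] open={R10,R7,R9}
Step 18: reserve R11 B 7 -> on_hand[A=6 B=13] avail[A=0 B=3] open={R10,R11,R7,R9}
Step 19: commit R9 -> on_hand[A=3 B=13] avail[A=0 B=3] open={R10,R11,R7}
Step 20: cancel R7 -> on_hand[A=3 B=13] avail[A=0 B=6] open={R10,R11}
Step 21: reserve R12 B 1 -> on_hand[A=3 B=13] avail[A=0 B=5] open={R10,R11,R12}
Step 22: commit R12 -> on_hand[A=3 B=12] avail[A=0 B=5] open={R10,R11}
Step 23: commit R10 -> on_hand[A=0 B=12] avail[A=0 B=5] open={R11}
Step 24: reserve R13 B 2 -> on_hand[A=0 B=12] avail[A=0 B=3] open={R11,R13}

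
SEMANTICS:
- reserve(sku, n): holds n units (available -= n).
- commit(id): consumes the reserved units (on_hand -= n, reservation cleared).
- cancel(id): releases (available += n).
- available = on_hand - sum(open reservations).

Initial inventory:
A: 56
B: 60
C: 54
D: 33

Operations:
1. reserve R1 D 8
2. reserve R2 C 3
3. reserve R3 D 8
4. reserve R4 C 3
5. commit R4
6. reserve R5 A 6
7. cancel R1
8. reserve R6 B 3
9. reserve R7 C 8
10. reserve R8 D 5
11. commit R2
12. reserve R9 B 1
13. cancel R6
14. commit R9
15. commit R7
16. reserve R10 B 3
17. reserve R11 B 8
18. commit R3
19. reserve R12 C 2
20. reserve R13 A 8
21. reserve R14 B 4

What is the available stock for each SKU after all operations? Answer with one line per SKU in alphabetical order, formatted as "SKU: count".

Answer: A: 42
B: 44
C: 38
D: 20

Derivation:
Step 1: reserve R1 D 8 -> on_hand[A=56 B=60 C=54 D=33] avail[A=56 B=60 C=54 D=25] open={R1}
Step 2: reserve R2 C 3 -> on_hand[A=56 B=60 C=54 D=33] avail[A=56 B=60 C=51 D=25] open={R1,R2}
Step 3: reserve R3 D 8 -> on_hand[A=56 B=60 C=54 D=33] avail[A=56 B=60 C=51 D=17] open={R1,R2,R3}
Step 4: reserve R4 C 3 -> on_hand[A=56 B=60 C=54 D=33] avail[A=56 B=60 C=48 D=17] open={R1,R2,R3,R4}
Step 5: commit R4 -> on_hand[A=56 B=60 C=51 D=33] avail[A=56 B=60 C=48 D=17] open={R1,R2,R3}
Step 6: reserve R5 A 6 -> on_hand[A=56 B=60 C=51 D=33] avail[A=50 B=60 C=48 D=17] open={R1,R2,R3,R5}
Step 7: cancel R1 -> on_hand[A=56 B=60 C=51 D=33] avail[A=50 B=60 C=48 D=25] open={R2,R3,R5}
Step 8: reserve R6 B 3 -> on_hand[A=56 B=60 C=51 D=33] avail[A=50 B=57 C=48 D=25] open={R2,R3,R5,R6}
Step 9: reserve R7 C 8 -> on_hand[A=56 B=60 C=51 D=33] avail[A=50 B=57 C=40 D=25] open={R2,R3,R5,R6,R7}
Step 10: reserve R8 D 5 -> on_hand[A=56 B=60 C=51 D=33] avail[A=50 B=57 C=40 D=20] open={R2,R3,R5,R6,R7,R8}
Step 11: commit R2 -> on_hand[A=56 B=60 C=48 D=33] avail[A=50 B=57 C=40 D=20] open={R3,R5,R6,R7,R8}
Step 12: reserve R9 B 1 -> on_hand[A=56 B=60 C=48 D=33] avail[A=50 B=56 C=40 D=20] open={R3,R5,R6,R7,R8,R9}
Step 13: cancel R6 -> on_hand[A=56 B=60 C=48 D=33] avail[A=50 B=59 C=40 D=20] open={R3,R5,R7,R8,R9}
Step 14: commit R9 -> on_hand[A=56 B=59 C=48 D=33] avail[A=50 B=59 C=40 D=20] open={R3,R5,R7,R8}
Step 15: commit R7 -> on_hand[A=56 B=59 C=40 D=33] avail[A=50 B=59 C=40 D=20] open={R3,R5,R8}
Step 16: reserve R10 B 3 -> on_hand[A=56 B=59 C=40 D=33] avail[A=50 B=56 C=40 D=20] open={R10,R3,R5,R8}
Step 17: reserve R11 B 8 -> on_hand[A=56 B=59 C=40 D=33] avail[A=50 B=48 C=40 D=20] open={R10,R11,R3,R5,R8}
Step 18: commit R3 -> on_hand[A=56 B=59 C=40 D=25] avail[A=50 B=48 C=40 D=20] open={R10,R11,R5,R8}
Step 19: reserve R12 C 2 -> on_hand[A=56 B=59 C=40 D=25] avail[A=50 B=48 C=38 D=20] open={R10,R11,R12,R5,R8}
Step 20: reserve R13 A 8 -> on_hand[A=56 B=59 C=40 D=25] avail[A=42 B=48 C=38 D=20] open={R10,R11,R12,R13,R5,R8}
Step 21: reserve R14 B 4 -> on_hand[A=56 B=59 C=40 D=25] avail[A=42 B=44 C=38 D=20] open={R10,R11,R12,R13,R14,R5,R8}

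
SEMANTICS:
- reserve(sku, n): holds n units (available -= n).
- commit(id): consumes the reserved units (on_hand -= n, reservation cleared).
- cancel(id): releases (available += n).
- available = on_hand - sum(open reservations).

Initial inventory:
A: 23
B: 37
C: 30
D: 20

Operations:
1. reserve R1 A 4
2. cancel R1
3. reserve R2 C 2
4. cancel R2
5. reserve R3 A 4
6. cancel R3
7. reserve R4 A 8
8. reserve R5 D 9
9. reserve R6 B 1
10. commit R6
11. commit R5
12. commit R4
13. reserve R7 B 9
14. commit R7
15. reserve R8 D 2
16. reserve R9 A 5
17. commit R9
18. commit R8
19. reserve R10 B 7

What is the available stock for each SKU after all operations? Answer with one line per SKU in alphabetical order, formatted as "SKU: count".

Step 1: reserve R1 A 4 -> on_hand[A=23 B=37 C=30 D=20] avail[A=19 B=37 C=30 D=20] open={R1}
Step 2: cancel R1 -> on_hand[A=23 B=37 C=30 D=20] avail[A=23 B=37 C=30 D=20] open={}
Step 3: reserve R2 C 2 -> on_hand[A=23 B=37 C=30 D=20] avail[A=23 B=37 C=28 D=20] open={R2}
Step 4: cancel R2 -> on_hand[A=23 B=37 C=30 D=20] avail[A=23 B=37 C=30 D=20] open={}
Step 5: reserve R3 A 4 -> on_hand[A=23 B=37 C=30 D=20] avail[A=19 B=37 C=30 D=20] open={R3}
Step 6: cancel R3 -> on_hand[A=23 B=37 C=30 D=20] avail[A=23 B=37 C=30 D=20] open={}
Step 7: reserve R4 A 8 -> on_hand[A=23 B=37 C=30 D=20] avail[A=15 B=37 C=30 D=20] open={R4}
Step 8: reserve R5 D 9 -> on_hand[A=23 B=37 C=30 D=20] avail[A=15 B=37 C=30 D=11] open={R4,R5}
Step 9: reserve R6 B 1 -> on_hand[A=23 B=37 C=30 D=20] avail[A=15 B=36 C=30 D=11] open={R4,R5,R6}
Step 10: commit R6 -> on_hand[A=23 B=36 C=30 D=20] avail[A=15 B=36 C=30 D=11] open={R4,R5}
Step 11: commit R5 -> on_hand[A=23 B=36 C=30 D=11] avail[A=15 B=36 C=30 D=11] open={R4}
Step 12: commit R4 -> on_hand[A=15 B=36 C=30 D=11] avail[A=15 B=36 C=30 D=11] open={}
Step 13: reserve R7 B 9 -> on_hand[A=15 B=36 C=30 D=11] avail[A=15 B=27 C=30 D=11] open={R7}
Step 14: commit R7 -> on_hand[A=15 B=27 C=30 D=11] avail[A=15 B=27 C=30 D=11] open={}
Step 15: reserve R8 D 2 -> on_hand[A=15 B=27 C=30 D=11] avail[A=15 B=27 C=30 D=9] open={R8}
Step 16: reserve R9 A 5 -> on_hand[A=15 B=27 C=30 D=11] avail[A=10 B=27 C=30 D=9] open={R8,R9}
Step 17: commit R9 -> on_hand[A=10 B=27 C=30 D=11] avail[A=10 B=27 C=30 D=9] open={R8}
Step 18: commit R8 -> on_hand[A=10 B=27 C=30 D=9] avail[A=10 B=27 C=30 D=9] open={}
Step 19: reserve R10 B 7 -> on_hand[A=10 B=27 C=30 D=9] avail[A=10 B=20 C=30 D=9] open={R10}

Answer: A: 10
B: 20
C: 30
D: 9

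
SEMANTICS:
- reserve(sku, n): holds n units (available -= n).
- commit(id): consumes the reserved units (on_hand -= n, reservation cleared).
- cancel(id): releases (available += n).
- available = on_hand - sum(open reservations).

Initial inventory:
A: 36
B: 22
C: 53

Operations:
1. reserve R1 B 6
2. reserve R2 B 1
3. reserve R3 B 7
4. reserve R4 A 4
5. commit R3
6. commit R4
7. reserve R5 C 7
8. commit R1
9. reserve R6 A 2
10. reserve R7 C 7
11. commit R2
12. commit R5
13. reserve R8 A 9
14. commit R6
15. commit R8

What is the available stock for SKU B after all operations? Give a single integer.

Answer: 8

Derivation:
Step 1: reserve R1 B 6 -> on_hand[A=36 B=22 C=53] avail[A=36 B=16 C=53] open={R1}
Step 2: reserve R2 B 1 -> on_hand[A=36 B=22 C=53] avail[A=36 B=15 C=53] open={R1,R2}
Step 3: reserve R3 B 7 -> on_hand[A=36 B=22 C=53] avail[A=36 B=8 C=53] open={R1,R2,R3}
Step 4: reserve R4 A 4 -> on_hand[A=36 B=22 C=53] avail[A=32 B=8 C=53] open={R1,R2,R3,R4}
Step 5: commit R3 -> on_hand[A=36 B=15 C=53] avail[A=32 B=8 C=53] open={R1,R2,R4}
Step 6: commit R4 -> on_hand[A=32 B=15 C=53] avail[A=32 B=8 C=53] open={R1,R2}
Step 7: reserve R5 C 7 -> on_hand[A=32 B=15 C=53] avail[A=32 B=8 C=46] open={R1,R2,R5}
Step 8: commit R1 -> on_hand[A=32 B=9 C=53] avail[A=32 B=8 C=46] open={R2,R5}
Step 9: reserve R6 A 2 -> on_hand[A=32 B=9 C=53] avail[A=30 B=8 C=46] open={R2,R5,R6}
Step 10: reserve R7 C 7 -> on_hand[A=32 B=9 C=53] avail[A=30 B=8 C=39] open={R2,R5,R6,R7}
Step 11: commit R2 -> on_hand[A=32 B=8 C=53] avail[A=30 B=8 C=39] open={R5,R6,R7}
Step 12: commit R5 -> on_hand[A=32 B=8 C=46] avail[A=30 B=8 C=39] open={R6,R7}
Step 13: reserve R8 A 9 -> on_hand[A=32 B=8 C=46] avail[A=21 B=8 C=39] open={R6,R7,R8}
Step 14: commit R6 -> on_hand[A=30 B=8 C=46] avail[A=21 B=8 C=39] open={R7,R8}
Step 15: commit R8 -> on_hand[A=21 B=8 C=46] avail[A=21 B=8 C=39] open={R7}
Final available[B] = 8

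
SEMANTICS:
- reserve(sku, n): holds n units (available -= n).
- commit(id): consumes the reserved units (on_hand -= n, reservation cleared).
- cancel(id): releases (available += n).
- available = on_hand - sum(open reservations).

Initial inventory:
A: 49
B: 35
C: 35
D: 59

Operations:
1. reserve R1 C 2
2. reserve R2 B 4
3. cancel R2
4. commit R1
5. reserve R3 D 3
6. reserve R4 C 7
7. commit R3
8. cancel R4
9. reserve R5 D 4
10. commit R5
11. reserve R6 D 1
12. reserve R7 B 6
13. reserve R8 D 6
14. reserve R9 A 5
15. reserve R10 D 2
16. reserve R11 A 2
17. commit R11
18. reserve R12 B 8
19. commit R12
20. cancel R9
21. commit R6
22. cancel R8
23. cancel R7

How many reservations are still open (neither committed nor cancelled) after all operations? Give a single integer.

Answer: 1

Derivation:
Step 1: reserve R1 C 2 -> on_hand[A=49 B=35 C=35 D=59] avail[A=49 B=35 C=33 D=59] open={R1}
Step 2: reserve R2 B 4 -> on_hand[A=49 B=35 C=35 D=59] avail[A=49 B=31 C=33 D=59] open={R1,R2}
Step 3: cancel R2 -> on_hand[A=49 B=35 C=35 D=59] avail[A=49 B=35 C=33 D=59] open={R1}
Step 4: commit R1 -> on_hand[A=49 B=35 C=33 D=59] avail[A=49 B=35 C=33 D=59] open={}
Step 5: reserve R3 D 3 -> on_hand[A=49 B=35 C=33 D=59] avail[A=49 B=35 C=33 D=56] open={R3}
Step 6: reserve R4 C 7 -> on_hand[A=49 B=35 C=33 D=59] avail[A=49 B=35 C=26 D=56] open={R3,R4}
Step 7: commit R3 -> on_hand[A=49 B=35 C=33 D=56] avail[A=49 B=35 C=26 D=56] open={R4}
Step 8: cancel R4 -> on_hand[A=49 B=35 C=33 D=56] avail[A=49 B=35 C=33 D=56] open={}
Step 9: reserve R5 D 4 -> on_hand[A=49 B=35 C=33 D=56] avail[A=49 B=35 C=33 D=52] open={R5}
Step 10: commit R5 -> on_hand[A=49 B=35 C=33 D=52] avail[A=49 B=35 C=33 D=52] open={}
Step 11: reserve R6 D 1 -> on_hand[A=49 B=35 C=33 D=52] avail[A=49 B=35 C=33 D=51] open={R6}
Step 12: reserve R7 B 6 -> on_hand[A=49 B=35 C=33 D=52] avail[A=49 B=29 C=33 D=51] open={R6,R7}
Step 13: reserve R8 D 6 -> on_hand[A=49 B=35 C=33 D=52] avail[A=49 B=29 C=33 D=45] open={R6,R7,R8}
Step 14: reserve R9 A 5 -> on_hand[A=49 B=35 C=33 D=52] avail[A=44 B=29 C=33 D=45] open={R6,R7,R8,R9}
Step 15: reserve R10 D 2 -> on_hand[A=49 B=35 C=33 D=52] avail[A=44 B=29 C=33 D=43] open={R10,R6,R7,R8,R9}
Step 16: reserve R11 A 2 -> on_hand[A=49 B=35 C=33 D=52] avail[A=42 B=29 C=33 D=43] open={R10,R11,R6,R7,R8,R9}
Step 17: commit R11 -> on_hand[A=47 B=35 C=33 D=52] avail[A=42 B=29 C=33 D=43] open={R10,R6,R7,R8,R9}
Step 18: reserve R12 B 8 -> on_hand[A=47 B=35 C=33 D=52] avail[A=42 B=21 C=33 D=43] open={R10,R12,R6,R7,R8,R9}
Step 19: commit R12 -> on_hand[A=47 B=27 C=33 D=52] avail[A=42 B=21 C=33 D=43] open={R10,R6,R7,R8,R9}
Step 20: cancel R9 -> on_hand[A=47 B=27 C=33 D=52] avail[A=47 B=21 C=33 D=43] open={R10,R6,R7,R8}
Step 21: commit R6 -> on_hand[A=47 B=27 C=33 D=51] avail[A=47 B=21 C=33 D=43] open={R10,R7,R8}
Step 22: cancel R8 -> on_hand[A=47 B=27 C=33 D=51] avail[A=47 B=21 C=33 D=49] open={R10,R7}
Step 23: cancel R7 -> on_hand[A=47 B=27 C=33 D=51] avail[A=47 B=27 C=33 D=49] open={R10}
Open reservations: ['R10'] -> 1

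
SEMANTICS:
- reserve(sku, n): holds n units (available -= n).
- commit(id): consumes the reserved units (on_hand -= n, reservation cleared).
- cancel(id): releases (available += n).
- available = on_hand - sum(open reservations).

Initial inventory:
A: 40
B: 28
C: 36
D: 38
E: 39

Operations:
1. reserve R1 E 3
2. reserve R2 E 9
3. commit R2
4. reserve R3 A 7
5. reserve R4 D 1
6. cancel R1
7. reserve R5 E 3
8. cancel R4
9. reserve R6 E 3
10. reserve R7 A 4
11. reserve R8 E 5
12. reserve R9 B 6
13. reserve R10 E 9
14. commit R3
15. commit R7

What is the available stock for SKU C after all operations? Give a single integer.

Answer: 36

Derivation:
Step 1: reserve R1 E 3 -> on_hand[A=40 B=28 C=36 D=38 E=39] avail[A=40 B=28 C=36 D=38 E=36] open={R1}
Step 2: reserve R2 E 9 -> on_hand[A=40 B=28 C=36 D=38 E=39] avail[A=40 B=28 C=36 D=38 E=27] open={R1,R2}
Step 3: commit R2 -> on_hand[A=40 B=28 C=36 D=38 E=30] avail[A=40 B=28 C=36 D=38 E=27] open={R1}
Step 4: reserve R3 A 7 -> on_hand[A=40 B=28 C=36 D=38 E=30] avail[A=33 B=28 C=36 D=38 E=27] open={R1,R3}
Step 5: reserve R4 D 1 -> on_hand[A=40 B=28 C=36 D=38 E=30] avail[A=33 B=28 C=36 D=37 E=27] open={R1,R3,R4}
Step 6: cancel R1 -> on_hand[A=40 B=28 C=36 D=38 E=30] avail[A=33 B=28 C=36 D=37 E=30] open={R3,R4}
Step 7: reserve R5 E 3 -> on_hand[A=40 B=28 C=36 D=38 E=30] avail[A=33 B=28 C=36 D=37 E=27] open={R3,R4,R5}
Step 8: cancel R4 -> on_hand[A=40 B=28 C=36 D=38 E=30] avail[A=33 B=28 C=36 D=38 E=27] open={R3,R5}
Step 9: reserve R6 E 3 -> on_hand[A=40 B=28 C=36 D=38 E=30] avail[A=33 B=28 C=36 D=38 E=24] open={R3,R5,R6}
Step 10: reserve R7 A 4 -> on_hand[A=40 B=28 C=36 D=38 E=30] avail[A=29 B=28 C=36 D=38 E=24] open={R3,R5,R6,R7}
Step 11: reserve R8 E 5 -> on_hand[A=40 B=28 C=36 D=38 E=30] avail[A=29 B=28 C=36 D=38 E=19] open={R3,R5,R6,R7,R8}
Step 12: reserve R9 B 6 -> on_hand[A=40 B=28 C=36 D=38 E=30] avail[A=29 B=22 C=36 D=38 E=19] open={R3,R5,R6,R7,R8,R9}
Step 13: reserve R10 E 9 -> on_hand[A=40 B=28 C=36 D=38 E=30] avail[A=29 B=22 C=36 D=38 E=10] open={R10,R3,R5,R6,R7,R8,R9}
Step 14: commit R3 -> on_hand[A=33 B=28 C=36 D=38 E=30] avail[A=29 B=22 C=36 D=38 E=10] open={R10,R5,R6,R7,R8,R9}
Step 15: commit R7 -> on_hand[A=29 B=28 C=36 D=38 E=30] avail[A=29 B=22 C=36 D=38 E=10] open={R10,R5,R6,R8,R9}
Final available[C] = 36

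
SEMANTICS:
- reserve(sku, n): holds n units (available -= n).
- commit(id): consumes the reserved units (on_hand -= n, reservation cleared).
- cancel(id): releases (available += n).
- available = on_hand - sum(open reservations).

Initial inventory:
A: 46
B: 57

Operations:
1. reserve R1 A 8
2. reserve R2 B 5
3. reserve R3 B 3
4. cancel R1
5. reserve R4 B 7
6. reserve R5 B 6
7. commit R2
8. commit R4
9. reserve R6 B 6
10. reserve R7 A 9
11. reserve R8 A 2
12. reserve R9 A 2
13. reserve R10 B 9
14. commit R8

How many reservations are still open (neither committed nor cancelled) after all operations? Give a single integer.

Answer: 6

Derivation:
Step 1: reserve R1 A 8 -> on_hand[A=46 B=57] avail[A=38 B=57] open={R1}
Step 2: reserve R2 B 5 -> on_hand[A=46 B=57] avail[A=38 B=52] open={R1,R2}
Step 3: reserve R3 B 3 -> on_hand[A=46 B=57] avail[A=38 B=49] open={R1,R2,R3}
Step 4: cancel R1 -> on_hand[A=46 B=57] avail[A=46 B=49] open={R2,R3}
Step 5: reserve R4 B 7 -> on_hand[A=46 B=57] avail[A=46 B=42] open={R2,R3,R4}
Step 6: reserve R5 B 6 -> on_hand[A=46 B=57] avail[A=46 B=36] open={R2,R3,R4,R5}
Step 7: commit R2 -> on_hand[A=46 B=52] avail[A=46 B=36] open={R3,R4,R5}
Step 8: commit R4 -> on_hand[A=46 B=45] avail[A=46 B=36] open={R3,R5}
Step 9: reserve R6 B 6 -> on_hand[A=46 B=45] avail[A=46 B=30] open={R3,R5,R6}
Step 10: reserve R7 A 9 -> on_hand[A=46 B=45] avail[A=37 B=30] open={R3,R5,R6,R7}
Step 11: reserve R8 A 2 -> on_hand[A=46 B=45] avail[A=35 B=30] open={R3,R5,R6,R7,R8}
Step 12: reserve R9 A 2 -> on_hand[A=46 B=45] avail[A=33 B=30] open={R3,R5,R6,R7,R8,R9}
Step 13: reserve R10 B 9 -> on_hand[A=46 B=45] avail[A=33 B=21] open={R10,R3,R5,R6,R7,R8,R9}
Step 14: commit R8 -> on_hand[A=44 B=45] avail[A=33 B=21] open={R10,R3,R5,R6,R7,R9}
Open reservations: ['R10', 'R3', 'R5', 'R6', 'R7', 'R9'] -> 6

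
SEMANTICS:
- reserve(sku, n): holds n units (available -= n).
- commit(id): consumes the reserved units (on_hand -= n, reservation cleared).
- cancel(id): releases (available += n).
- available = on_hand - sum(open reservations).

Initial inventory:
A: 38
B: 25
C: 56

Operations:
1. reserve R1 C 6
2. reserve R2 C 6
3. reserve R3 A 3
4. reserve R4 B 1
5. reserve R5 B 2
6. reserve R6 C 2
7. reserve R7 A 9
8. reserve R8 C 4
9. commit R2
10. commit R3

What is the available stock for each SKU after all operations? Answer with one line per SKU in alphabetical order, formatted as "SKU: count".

Step 1: reserve R1 C 6 -> on_hand[A=38 B=25 C=56] avail[A=38 B=25 C=50] open={R1}
Step 2: reserve R2 C 6 -> on_hand[A=38 B=25 C=56] avail[A=38 B=25 C=44] open={R1,R2}
Step 3: reserve R3 A 3 -> on_hand[A=38 B=25 C=56] avail[A=35 B=25 C=44] open={R1,R2,R3}
Step 4: reserve R4 B 1 -> on_hand[A=38 B=25 C=56] avail[A=35 B=24 C=44] open={R1,R2,R3,R4}
Step 5: reserve R5 B 2 -> on_hand[A=38 B=25 C=56] avail[A=35 B=22 C=44] open={R1,R2,R3,R4,R5}
Step 6: reserve R6 C 2 -> on_hand[A=38 B=25 C=56] avail[A=35 B=22 C=42] open={R1,R2,R3,R4,R5,R6}
Step 7: reserve R7 A 9 -> on_hand[A=38 B=25 C=56] avail[A=26 B=22 C=42] open={R1,R2,R3,R4,R5,R6,R7}
Step 8: reserve R8 C 4 -> on_hand[A=38 B=25 C=56] avail[A=26 B=22 C=38] open={R1,R2,R3,R4,R5,R6,R7,R8}
Step 9: commit R2 -> on_hand[A=38 B=25 C=50] avail[A=26 B=22 C=38] open={R1,R3,R4,R5,R6,R7,R8}
Step 10: commit R3 -> on_hand[A=35 B=25 C=50] avail[A=26 B=22 C=38] open={R1,R4,R5,R6,R7,R8}

Answer: A: 26
B: 22
C: 38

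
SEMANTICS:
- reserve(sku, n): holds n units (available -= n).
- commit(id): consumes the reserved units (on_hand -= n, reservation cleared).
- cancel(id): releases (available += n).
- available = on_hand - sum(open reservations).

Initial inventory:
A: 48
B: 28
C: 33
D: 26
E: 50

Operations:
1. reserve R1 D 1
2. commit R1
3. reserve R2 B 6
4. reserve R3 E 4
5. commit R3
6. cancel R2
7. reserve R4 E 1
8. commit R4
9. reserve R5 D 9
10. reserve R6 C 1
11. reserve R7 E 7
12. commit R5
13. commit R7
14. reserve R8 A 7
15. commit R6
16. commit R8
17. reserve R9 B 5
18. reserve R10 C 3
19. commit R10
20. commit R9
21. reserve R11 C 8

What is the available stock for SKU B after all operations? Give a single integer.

Answer: 23

Derivation:
Step 1: reserve R1 D 1 -> on_hand[A=48 B=28 C=33 D=26 E=50] avail[A=48 B=28 C=33 D=25 E=50] open={R1}
Step 2: commit R1 -> on_hand[A=48 B=28 C=33 D=25 E=50] avail[A=48 B=28 C=33 D=25 E=50] open={}
Step 3: reserve R2 B 6 -> on_hand[A=48 B=28 C=33 D=25 E=50] avail[A=48 B=22 C=33 D=25 E=50] open={R2}
Step 4: reserve R3 E 4 -> on_hand[A=48 B=28 C=33 D=25 E=50] avail[A=48 B=22 C=33 D=25 E=46] open={R2,R3}
Step 5: commit R3 -> on_hand[A=48 B=28 C=33 D=25 E=46] avail[A=48 B=22 C=33 D=25 E=46] open={R2}
Step 6: cancel R2 -> on_hand[A=48 B=28 C=33 D=25 E=46] avail[A=48 B=28 C=33 D=25 E=46] open={}
Step 7: reserve R4 E 1 -> on_hand[A=48 B=28 C=33 D=25 E=46] avail[A=48 B=28 C=33 D=25 E=45] open={R4}
Step 8: commit R4 -> on_hand[A=48 B=28 C=33 D=25 E=45] avail[A=48 B=28 C=33 D=25 E=45] open={}
Step 9: reserve R5 D 9 -> on_hand[A=48 B=28 C=33 D=25 E=45] avail[A=48 B=28 C=33 D=16 E=45] open={R5}
Step 10: reserve R6 C 1 -> on_hand[A=48 B=28 C=33 D=25 E=45] avail[A=48 B=28 C=32 D=16 E=45] open={R5,R6}
Step 11: reserve R7 E 7 -> on_hand[A=48 B=28 C=33 D=25 E=45] avail[A=48 B=28 C=32 D=16 E=38] open={R5,R6,R7}
Step 12: commit R5 -> on_hand[A=48 B=28 C=33 D=16 E=45] avail[A=48 B=28 C=32 D=16 E=38] open={R6,R7}
Step 13: commit R7 -> on_hand[A=48 B=28 C=33 D=16 E=38] avail[A=48 B=28 C=32 D=16 E=38] open={R6}
Step 14: reserve R8 A 7 -> on_hand[A=48 B=28 C=33 D=16 E=38] avail[A=41 B=28 C=32 D=16 E=38] open={R6,R8}
Step 15: commit R6 -> on_hand[A=48 B=28 C=32 D=16 E=38] avail[A=41 B=28 C=32 D=16 E=38] open={R8}
Step 16: commit R8 -> on_hand[A=41 B=28 C=32 D=16 E=38] avail[A=41 B=28 C=32 D=16 E=38] open={}
Step 17: reserve R9 B 5 -> on_hand[A=41 B=28 C=32 D=16 E=38] avail[A=41 B=23 C=32 D=16 E=38] open={R9}
Step 18: reserve R10 C 3 -> on_hand[A=41 B=28 C=32 D=16 E=38] avail[A=41 B=23 C=29 D=16 E=38] open={R10,R9}
Step 19: commit R10 -> on_hand[A=41 B=28 C=29 D=16 E=38] avail[A=41 B=23 C=29 D=16 E=38] open={R9}
Step 20: commit R9 -> on_hand[A=41 B=23 C=29 D=16 E=38] avail[A=41 B=23 C=29 D=16 E=38] open={}
Step 21: reserve R11 C 8 -> on_hand[A=41 B=23 C=29 D=16 E=38] avail[A=41 B=23 C=21 D=16 E=38] open={R11}
Final available[B] = 23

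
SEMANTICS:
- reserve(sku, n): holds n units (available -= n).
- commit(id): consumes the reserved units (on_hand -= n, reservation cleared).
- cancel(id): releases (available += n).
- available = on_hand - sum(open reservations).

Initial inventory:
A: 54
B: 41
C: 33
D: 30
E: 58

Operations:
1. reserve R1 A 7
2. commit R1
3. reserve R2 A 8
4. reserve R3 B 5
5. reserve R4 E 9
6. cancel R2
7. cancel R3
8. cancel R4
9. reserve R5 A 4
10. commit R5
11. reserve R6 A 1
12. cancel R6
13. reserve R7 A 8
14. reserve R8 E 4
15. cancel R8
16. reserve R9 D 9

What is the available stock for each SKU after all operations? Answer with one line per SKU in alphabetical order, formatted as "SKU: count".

Step 1: reserve R1 A 7 -> on_hand[A=54 B=41 C=33 D=30 E=58] avail[A=47 B=41 C=33 D=30 E=58] open={R1}
Step 2: commit R1 -> on_hand[A=47 B=41 C=33 D=30 E=58] avail[A=47 B=41 C=33 D=30 E=58] open={}
Step 3: reserve R2 A 8 -> on_hand[A=47 B=41 C=33 D=30 E=58] avail[A=39 B=41 C=33 D=30 E=58] open={R2}
Step 4: reserve R3 B 5 -> on_hand[A=47 B=41 C=33 D=30 E=58] avail[A=39 B=36 C=33 D=30 E=58] open={R2,R3}
Step 5: reserve R4 E 9 -> on_hand[A=47 B=41 C=33 D=30 E=58] avail[A=39 B=36 C=33 D=30 E=49] open={R2,R3,R4}
Step 6: cancel R2 -> on_hand[A=47 B=41 C=33 D=30 E=58] avail[A=47 B=36 C=33 D=30 E=49] open={R3,R4}
Step 7: cancel R3 -> on_hand[A=47 B=41 C=33 D=30 E=58] avail[A=47 B=41 C=33 D=30 E=49] open={R4}
Step 8: cancel R4 -> on_hand[A=47 B=41 C=33 D=30 E=58] avail[A=47 B=41 C=33 D=30 E=58] open={}
Step 9: reserve R5 A 4 -> on_hand[A=47 B=41 C=33 D=30 E=58] avail[A=43 B=41 C=33 D=30 E=58] open={R5}
Step 10: commit R5 -> on_hand[A=43 B=41 C=33 D=30 E=58] avail[A=43 B=41 C=33 D=30 E=58] open={}
Step 11: reserve R6 A 1 -> on_hand[A=43 B=41 C=33 D=30 E=58] avail[A=42 B=41 C=33 D=30 E=58] open={R6}
Step 12: cancel R6 -> on_hand[A=43 B=41 C=33 D=30 E=58] avail[A=43 B=41 C=33 D=30 E=58] open={}
Step 13: reserve R7 A 8 -> on_hand[A=43 B=41 C=33 D=30 E=58] avail[A=35 B=41 C=33 D=30 E=58] open={R7}
Step 14: reserve R8 E 4 -> on_hand[A=43 B=41 C=33 D=30 E=58] avail[A=35 B=41 C=33 D=30 E=54] open={R7,R8}
Step 15: cancel R8 -> on_hand[A=43 B=41 C=33 D=30 E=58] avail[A=35 B=41 C=33 D=30 E=58] open={R7}
Step 16: reserve R9 D 9 -> on_hand[A=43 B=41 C=33 D=30 E=58] avail[A=35 B=41 C=33 D=21 E=58] open={R7,R9}

Answer: A: 35
B: 41
C: 33
D: 21
E: 58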